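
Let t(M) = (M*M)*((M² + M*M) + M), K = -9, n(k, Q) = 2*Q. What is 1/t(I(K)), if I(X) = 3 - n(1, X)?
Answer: 1/398223 ≈ 2.5112e-6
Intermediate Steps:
I(X) = 3 - 2*X
t(M) = M²*(M + 2*M²) (t(M) = M²*((M² + M²) + M) = M²*(2*M² + M) = M²*(M + 2*M²))
1/t(I(K)) = 1/((3 - 2*(-9))³*(1 + 2*(3 - 2*(-9)))) = 1/((3 + 18)³*(1 + 2*(3 + 18))) = 1/(21³*(1 + 2*21)) = 1/(9261*(1 + 42)) = 1/(9261*43) = 1/398223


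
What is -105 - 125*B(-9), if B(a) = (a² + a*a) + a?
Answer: -19230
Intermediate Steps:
B(a) = a + 2*a² (B(a) = (a² + a²) + a = 2*a² + a = a + 2*a²)
-105 - 125*B(-9) = -105 - (-1125)*(1 + 2*(-9)) = -105 - (-1125)*(1 - 18) = -105 - (-1125)*(-17) = -105 - 125*153 = -105 - 19125 = -19230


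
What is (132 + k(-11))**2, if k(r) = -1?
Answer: 17161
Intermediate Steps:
(132 + k(-11))**2 = (132 - 1)**2 = 131**2 = 17161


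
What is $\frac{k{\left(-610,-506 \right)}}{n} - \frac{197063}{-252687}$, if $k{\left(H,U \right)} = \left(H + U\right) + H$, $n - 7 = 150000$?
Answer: $\frac{29124691679}{37904818809} \approx 0.76836$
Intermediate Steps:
$n = 150007$ ($n = 7 + 150000 = 150007$)
$k{\left(H,U \right)} = U + 2 H$
$\frac{k{\left(-610,-506 \right)}}{n} - \frac{197063}{-252687} = \frac{-506 + 2 \left(-610\right)}{150007} - \frac{197063}{-252687} = \left(-506 - 1220\right) \frac{1}{150007} - - \frac{197063}{252687} = \left(-1726\right) \frac{1}{150007} + \frac{197063}{252687} = - \frac{1726}{150007} + \frac{197063}{252687} = \frac{29124691679}{37904818809}$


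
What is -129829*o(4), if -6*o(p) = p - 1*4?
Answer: 0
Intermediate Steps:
o(p) = ⅔ - p/6 (o(p) = -(p - 1*4)/6 = -(p - 4)/6 = -(-4 + p)/6 = ⅔ - p/6)
-129829*o(4) = -129829*(⅔ - ⅙*4) = -129829*(⅔ - ⅔) = -129829*0 = 0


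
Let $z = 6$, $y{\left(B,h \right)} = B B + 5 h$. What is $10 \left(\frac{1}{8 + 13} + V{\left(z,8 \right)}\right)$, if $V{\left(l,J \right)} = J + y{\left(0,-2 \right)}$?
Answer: $- \frac{410}{21} \approx -19.524$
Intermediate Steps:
$y{\left(B,h \right)} = B^{2} + 5 h$
$V{\left(l,J \right)} = -10 + J$ ($V{\left(l,J \right)} = J + \left(0^{2} + 5 \left(-2\right)\right) = J + \left(0 - 10\right) = J - 10 = -10 + J$)
$10 \left(\frac{1}{8 + 13} + V{\left(z,8 \right)}\right) = 10 \left(\frac{1}{8 + 13} + \left(-10 + 8\right)\right) = 10 \left(\frac{1}{21} - 2\right) = 10 \left(- \frac{41}{21}\right) = - \frac{410}{21}$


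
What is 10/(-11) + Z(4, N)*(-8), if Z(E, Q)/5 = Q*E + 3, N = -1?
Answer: 430/11 ≈ 39.091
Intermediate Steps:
Z(E, Q) = 15 + 5*E*Q (Z(E, Q) = 5*(Q*E + 3) = 5*(E*Q + 3) = 5*(3 + E*Q) = 15 + 5*E*Q)
10/(-11) + Z(4, N)*(-8) = 10/(-11) + (15 + 5*4*(-1))*(-8) = 10*(-1/11) + (15 - 20)*(-8) = -10/11 - 5*(-8) = -10/11 + 40 = 430/11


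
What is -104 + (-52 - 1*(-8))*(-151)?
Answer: 6540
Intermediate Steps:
-104 + (-52 - 1*(-8))*(-151) = -104 + (-52 + 8)*(-151) = -104 - 44*(-151) = -104 + 6644 = 6540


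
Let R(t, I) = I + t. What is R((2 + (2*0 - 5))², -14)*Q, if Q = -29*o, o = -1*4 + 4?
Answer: 0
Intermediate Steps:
o = 0 (o = -4 + 4 = 0)
Q = 0 (Q = -29*0 = 0)
R((2 + (2*0 - 5))², -14)*Q = (-14 + (2 + (2*0 - 5))²)*0 = (-14 + (2 + (0 - 5))²)*0 = (-14 + (2 - 5)²)*0 = (-14 + (-3)²)*0 = (-14 + 9)*0 = -5*0 = 0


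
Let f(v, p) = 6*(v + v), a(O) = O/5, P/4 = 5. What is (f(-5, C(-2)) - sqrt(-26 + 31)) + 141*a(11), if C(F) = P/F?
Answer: 1251/5 - sqrt(5) ≈ 247.96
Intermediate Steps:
P = 20 (P = 4*5 = 20)
a(O) = O/5 (a(O) = O*(1/5) = O/5)
C(F) = 20/F
f(v, p) = 12*v (f(v, p) = 6*(2*v) = 12*v)
(f(-5, C(-2)) - sqrt(-26 + 31)) + 141*a(11) = (12*(-5) - sqrt(-26 + 31)) + 141*((1/5)*11) = (-60 - sqrt(5)) + 141*(11/5) = (-60 - sqrt(5)) + 1551/5 = 1251/5 - sqrt(5)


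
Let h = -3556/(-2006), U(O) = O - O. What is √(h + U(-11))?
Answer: √1783334/1003 ≈ 1.3314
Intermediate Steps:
U(O) = 0
h = 1778/1003 (h = -3556*(-1/2006) = 1778/1003 ≈ 1.7727)
√(h + U(-11)) = √(1778/1003 + 0) = √(1778/1003) = √1783334/1003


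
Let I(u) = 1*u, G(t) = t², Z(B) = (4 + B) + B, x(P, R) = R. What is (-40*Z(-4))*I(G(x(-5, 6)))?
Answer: 5760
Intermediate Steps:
Z(B) = 4 + 2*B
I(u) = u
(-40*Z(-4))*I(G(x(-5, 6))) = -40*(4 + 2*(-4))*6² = -40*(4 - 8)*36 = -40*(-4)*36 = 160*36 = 5760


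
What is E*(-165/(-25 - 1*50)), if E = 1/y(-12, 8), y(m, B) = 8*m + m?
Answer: -11/540 ≈ -0.020370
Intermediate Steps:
y(m, B) = 9*m
E = -1/108 (E = 1/(9*(-12)) = 1/(-108) = -1/108 ≈ -0.0092593)
E*(-165/(-25 - 1*50)) = -(-55)/(36*(-25 - 1*50)) = -(-55)/(36*(-25 - 50)) = -(-55)/(36*(-75)) = -(-55)*(-1)/(36*75) = -1/108*11/5 = -11/540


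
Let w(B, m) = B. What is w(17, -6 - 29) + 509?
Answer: 526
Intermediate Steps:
w(17, -6 - 29) + 509 = 17 + 509 = 526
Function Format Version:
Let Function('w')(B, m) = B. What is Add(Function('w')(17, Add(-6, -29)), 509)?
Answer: 526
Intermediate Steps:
Add(Function('w')(17, Add(-6, -29)), 509) = Add(17, 509) = 526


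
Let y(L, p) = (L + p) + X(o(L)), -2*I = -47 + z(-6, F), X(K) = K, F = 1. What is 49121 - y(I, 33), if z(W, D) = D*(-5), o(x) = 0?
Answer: 49062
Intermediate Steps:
z(W, D) = -5*D
I = 26 (I = -(-47 - 5*1)/2 = -(-47 - 5)/2 = -½*(-52) = 26)
y(L, p) = L + p (y(L, p) = (L + p) + 0 = L + p)
49121 - y(I, 33) = 49121 - (26 + 33) = 49121 - 1*59 = 49121 - 59 = 49062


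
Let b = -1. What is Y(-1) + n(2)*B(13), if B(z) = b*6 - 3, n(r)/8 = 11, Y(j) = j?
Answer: -793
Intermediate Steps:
n(r) = 88 (n(r) = 8*11 = 88)
B(z) = -9 (B(z) = -1*6 - 3 = -6 - 3 = -9)
Y(-1) + n(2)*B(13) = -1 + 88*(-9) = -1 - 792 = -793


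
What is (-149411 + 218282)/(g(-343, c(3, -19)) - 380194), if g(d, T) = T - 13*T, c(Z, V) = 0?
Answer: -68871/380194 ≈ -0.18115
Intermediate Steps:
g(d, T) = -12*T
(-149411 + 218282)/(g(-343, c(3, -19)) - 380194) = (-149411 + 218282)/(-12*0 - 380194) = 68871/(0 - 380194) = 68871/(-380194) = 68871*(-1/380194) = -68871/380194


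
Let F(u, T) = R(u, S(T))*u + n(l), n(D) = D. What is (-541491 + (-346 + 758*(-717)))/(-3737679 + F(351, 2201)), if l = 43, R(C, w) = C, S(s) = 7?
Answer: 1085323/3614435 ≈ 0.30027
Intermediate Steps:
F(u, T) = 43 + u² (F(u, T) = u*u + 43 = u² + 43 = 43 + u²)
(-541491 + (-346 + 758*(-717)))/(-3737679 + F(351, 2201)) = (-541491 + (-346 + 758*(-717)))/(-3737679 + (43 + 351²)) = (-541491 + (-346 - 543486))/(-3737679 + (43 + 123201)) = (-541491 - 543832)/(-3737679 + 123244) = -1085323/(-3614435) = -1085323*(-1/3614435) = 1085323/3614435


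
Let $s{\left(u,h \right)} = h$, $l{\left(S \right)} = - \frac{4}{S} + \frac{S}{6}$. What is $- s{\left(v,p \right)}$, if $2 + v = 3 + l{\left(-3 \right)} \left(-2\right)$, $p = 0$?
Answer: $0$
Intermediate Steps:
$l{\left(S \right)} = - \frac{4}{S} + \frac{S}{6}$ ($l{\left(S \right)} = - \frac{4}{S} + S \frac{1}{6} = - \frac{4}{S} + \frac{S}{6}$)
$v = - \frac{2}{3}$ ($v = -2 + \left(3 + \left(- \frac{4}{-3} + \frac{1}{6} \left(-3\right)\right) \left(-2\right)\right) = -2 + \left(3 + \left(\left(-4\right) \left(- \frac{1}{3}\right) - \frac{1}{2}\right) \left(-2\right)\right) = -2 + \left(3 + \left(\frac{4}{3} - \frac{1}{2}\right) \left(-2\right)\right) = -2 + \left(3 + \frac{5}{6} \left(-2\right)\right) = -2 + \left(3 - \frac{5}{3}\right) = -2 + \frac{4}{3} = - \frac{2}{3} \approx -0.66667$)
$- s{\left(v,p \right)} = \left(-1\right) 0 = 0$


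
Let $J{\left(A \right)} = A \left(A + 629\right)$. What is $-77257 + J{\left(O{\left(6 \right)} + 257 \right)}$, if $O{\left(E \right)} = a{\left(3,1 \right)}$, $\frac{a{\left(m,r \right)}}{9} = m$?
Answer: $182035$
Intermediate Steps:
$a{\left(m,r \right)} = 9 m$
$O{\left(E \right)} = 27$ ($O{\left(E \right)} = 9 \cdot 3 = 27$)
$J{\left(A \right)} = A \left(629 + A\right)$
$-77257 + J{\left(O{\left(6 \right)} + 257 \right)} = -77257 + \left(27 + 257\right) \left(629 + \left(27 + 257\right)\right) = -77257 + 284 \left(629 + 284\right) = -77257 + 284 \cdot 913 = -77257 + 259292 = 182035$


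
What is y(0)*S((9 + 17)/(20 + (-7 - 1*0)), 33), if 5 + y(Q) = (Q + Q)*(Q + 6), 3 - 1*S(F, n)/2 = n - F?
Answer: 280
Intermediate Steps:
S(F, n) = 6 - 2*n + 2*F (S(F, n) = 6 - 2*(n - F) = 6 + (-2*n + 2*F) = 6 - 2*n + 2*F)
y(Q) = -5 + 2*Q*(6 + Q) (y(Q) = -5 + (Q + Q)*(Q + 6) = -5 + (2*Q)*(6 + Q) = -5 + 2*Q*(6 + Q))
y(0)*S((9 + 17)/(20 + (-7 - 1*0)), 33) = (-5 + 2*0² + 12*0)*(6 - 2*33 + 2*((9 + 17)/(20 + (-7 - 1*0)))) = (-5 + 2*0 + 0)*(6 - 66 + 2*(26/(20 + (-7 + 0)))) = (-5 + 0 + 0)*(6 - 66 + 2*(26/(20 - 7))) = -5*(6 - 66 + 2*(26/13)) = -5*(6 - 66 + 2*(26*(1/13))) = -5*(6 - 66 + 2*2) = -5*(6 - 66 + 4) = -5*(-56) = 280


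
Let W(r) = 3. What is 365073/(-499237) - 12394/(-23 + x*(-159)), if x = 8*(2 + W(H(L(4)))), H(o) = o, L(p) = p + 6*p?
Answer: 3857282419/3186629771 ≈ 1.2105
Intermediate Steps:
L(p) = 7*p
x = 40 (x = 8*(2 + 3) = 8*5 = 40)
365073/(-499237) - 12394/(-23 + x*(-159)) = 365073/(-499237) - 12394/(-23 + 40*(-159)) = 365073*(-1/499237) - 12394/(-23 - 6360) = -365073/499237 - 12394/(-6383) = -365073/499237 - 12394*(-1/6383) = -365073/499237 + 12394/6383 = 3857282419/3186629771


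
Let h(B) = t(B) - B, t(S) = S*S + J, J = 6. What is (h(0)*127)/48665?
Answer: 762/48665 ≈ 0.015658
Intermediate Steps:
t(S) = 6 + S² (t(S) = S*S + 6 = S² + 6 = 6 + S²)
h(B) = 6 + B² - B (h(B) = (6 + B²) - B = 6 + B² - B)
(h(0)*127)/48665 = ((6 + 0² - 1*0)*127)/48665 = ((6 + 0 + 0)*127)*(1/48665) = (6*127)*(1/48665) = 762*(1/48665) = 762/48665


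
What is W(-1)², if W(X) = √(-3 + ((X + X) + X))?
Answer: -6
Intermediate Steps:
W(X) = √(-3 + 3*X) (W(X) = √(-3 + (2*X + X)) = √(-3 + 3*X))
W(-1)² = (√(-3 + 3*(-1)))² = (√(-3 - 3))² = (√(-6))² = (I*√6)² = -6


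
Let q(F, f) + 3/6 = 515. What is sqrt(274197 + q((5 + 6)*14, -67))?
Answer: 9*sqrt(13566)/2 ≈ 524.13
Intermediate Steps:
q(F, f) = 1029/2 (q(F, f) = -1/2 + 515 = 1029/2)
sqrt(274197 + q((5 + 6)*14, -67)) = sqrt(274197 + 1029/2) = sqrt(549423/2) = 9*sqrt(13566)/2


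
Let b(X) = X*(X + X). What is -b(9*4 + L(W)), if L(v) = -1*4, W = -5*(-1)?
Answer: -2048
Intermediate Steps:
W = 5
L(v) = -4
b(X) = 2*X**2 (b(X) = X*(2*X) = 2*X**2)
-b(9*4 + L(W)) = -2*(9*4 - 4)**2 = -2*(36 - 4)**2 = -2*32**2 = -2*1024 = -1*2048 = -2048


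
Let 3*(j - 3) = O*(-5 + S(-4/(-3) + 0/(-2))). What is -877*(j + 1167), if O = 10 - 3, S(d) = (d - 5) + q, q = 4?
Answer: -9148864/9 ≈ -1.0165e+6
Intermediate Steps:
S(d) = -1 + d (S(d) = (d - 5) + 4 = (-5 + d) + 4 = -1 + d)
O = 7
j = -71/9 (j = 3 + (7*(-5 + (-1 + (-4/(-3) + 0/(-2)))))/3 = 3 + (7*(-5 + (-1 + (-4*(-⅓) + 0*(-½)))))/3 = 3 + (7*(-5 + (-1 + (4/3 + 0))))/3 = 3 + (7*(-5 + (-1 + 4/3)))/3 = 3 + (7*(-5 + ⅓))/3 = 3 + (7*(-14/3))/3 = 3 + (⅓)*(-98/3) = 3 - 98/9 = -71/9 ≈ -7.8889)
-877*(j + 1167) = -877*(-71/9 + 1167) = -877*10432/9 = -9148864/9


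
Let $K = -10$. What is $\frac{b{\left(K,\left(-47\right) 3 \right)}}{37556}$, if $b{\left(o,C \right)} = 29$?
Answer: $\frac{29}{37556} \approx 0.00077218$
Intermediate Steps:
$\frac{b{\left(K,\left(-47\right) 3 \right)}}{37556} = \frac{29}{37556}$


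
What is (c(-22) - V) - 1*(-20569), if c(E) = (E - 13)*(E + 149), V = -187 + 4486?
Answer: 11825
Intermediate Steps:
V = 4299
c(E) = (-13 + E)*(149 + E)
(c(-22) - V) - 1*(-20569) = ((-1937 + (-22)² + 136*(-22)) - 1*4299) - 1*(-20569) = ((-1937 + 484 - 2992) - 4299) + 20569 = (-4445 - 4299) + 20569 = -8744 + 20569 = 11825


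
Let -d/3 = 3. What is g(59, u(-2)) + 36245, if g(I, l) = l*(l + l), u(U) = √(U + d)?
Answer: 36223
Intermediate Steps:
d = -9 (d = -3*3 = -9)
u(U) = √(-9 + U) (u(U) = √(U - 9) = √(-9 + U))
g(I, l) = 2*l² (g(I, l) = l*(2*l) = 2*l²)
g(59, u(-2)) + 36245 = 2*(√(-9 - 2))² + 36245 = 2*(√(-11))² + 36245 = 2*(I*√11)² + 36245 = 2*(-11) + 36245 = -22 + 36245 = 36223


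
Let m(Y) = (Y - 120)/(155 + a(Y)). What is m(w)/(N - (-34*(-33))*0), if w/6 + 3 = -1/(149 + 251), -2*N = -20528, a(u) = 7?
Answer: -3067/36950400 ≈ -8.3003e-5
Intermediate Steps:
N = 10264 (N = -½*(-20528) = 10264)
w = -3603/200 (w = -18 + 6*(-1/(149 + 251)) = -18 + 6*(-1/400) = -18 - 3/200 = -3603/200 ≈ -18.015)
m(Y) = -20/27 + Y/162 (m(Y) = (Y - 120)/(155 + 7) = (-120 + Y)/162 = (-120 + Y)*(1/162) = -20/27 + Y/162)
m(w)/(N - (-34*(-33))*0) = (-20/27 + (1/162)*(-3603/200))/(10264 - (-34*(-33))*0) = (-20/27 - 1201/10800)/(10264 - 1122*0) = -3067/(3600*(10264 - 1*0)) = -3067/(3600*(10264 + 0)) = -3067/3600/10264 = -3067/3600*1/10264 = -3067/36950400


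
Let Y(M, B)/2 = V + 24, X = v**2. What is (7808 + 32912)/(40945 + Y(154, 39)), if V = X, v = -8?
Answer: 40720/41121 ≈ 0.99025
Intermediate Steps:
X = 64 (X = (-8)**2 = 64)
V = 64
Y(M, B) = 176 (Y(M, B) = 2*(64 + 24) = 2*88 = 176)
(7808 + 32912)/(40945 + Y(154, 39)) = (7808 + 32912)/(40945 + 176) = 40720/41121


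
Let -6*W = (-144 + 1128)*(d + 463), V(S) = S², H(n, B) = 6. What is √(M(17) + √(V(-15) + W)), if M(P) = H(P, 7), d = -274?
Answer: √(6 + 3*I*√3419) ≈ 9.5268 + 9.2065*I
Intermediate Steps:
M(P) = 6
W = -30996 (W = -(-144 + 1128)*(-274 + 463)/6 = -164*189 = -⅙*185976 = -30996)
√(M(17) + √(V(-15) + W)) = √(6 + √((-15)² - 30996)) = √(6 + √(225 - 30996)) = √(6 + √(-30771)) = √(6 + 3*I*√3419)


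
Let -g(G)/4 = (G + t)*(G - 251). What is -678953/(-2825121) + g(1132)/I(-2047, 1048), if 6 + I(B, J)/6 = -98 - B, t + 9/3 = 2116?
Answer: -5383069491151/5489210103 ≈ -980.66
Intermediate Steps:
t = 2113 (t = -3 + 2116 = 2113)
g(G) = -4*(-251 + G)*(2113 + G) (g(G) = -4*(G + 2113)*(G - 251) = -4*(2113 + G)*(-251 + G) = -4*(-251 + G)*(2113 + G))
I(B, J) = -624 - 6*B (I(B, J) = -36 + 6*(-98 - B) = -36 + (-588 - 6*B) = -624 - 6*B)
-678953/(-2825121) + g(1132)/I(-2047, 1048) = -678953/(-2825121) + (2121452 - 7448*1132 - 4*1132²)/(-624 - 6*(-2047)) = -678953*(-1/2825121) + (2121452 - 8431136 - 4*1281424)/(-624 + 12282) = 678953/2825121 + (2121452 - 8431136 - 5125696)/11658 = 678953/2825121 - 11435380*1/11658 = 678953/2825121 - 5717690/5829 = -5383069491151/5489210103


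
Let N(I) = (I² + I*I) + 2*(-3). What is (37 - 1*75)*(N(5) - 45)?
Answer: 38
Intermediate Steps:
N(I) = -6 + 2*I² (N(I) = (I² + I²) - 6 = 2*I² - 6 = -6 + 2*I²)
(37 - 1*75)*(N(5) - 45) = (37 - 1*75)*((-6 + 2*5²) - 45) = (37 - 75)*((-6 + 2*25) - 45) = -38*((-6 + 50) - 45) = -38*(44 - 45) = -38*(-1) = 38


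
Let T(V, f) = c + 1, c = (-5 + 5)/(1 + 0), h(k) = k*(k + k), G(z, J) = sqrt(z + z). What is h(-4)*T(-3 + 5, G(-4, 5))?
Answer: 32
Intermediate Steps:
G(z, J) = sqrt(2)*sqrt(z) (G(z, J) = sqrt(2*z) = sqrt(2)*sqrt(z))
h(k) = 2*k**2 (h(k) = k*(2*k) = 2*k**2)
c = 0 (c = 0/1 = 0*1 = 0)
T(V, f) = 1 (T(V, f) = 0 + 1 = 1)
h(-4)*T(-3 + 5, G(-4, 5)) = (2*(-4)**2)*1 = (2*16)*1 = 32*1 = 32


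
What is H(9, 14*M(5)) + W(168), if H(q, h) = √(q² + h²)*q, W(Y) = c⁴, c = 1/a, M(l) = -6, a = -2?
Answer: 1/16 + 27*√793 ≈ 760.39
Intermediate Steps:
c = -½ (c = 1/(-2) = -½ ≈ -0.50000)
W(Y) = 1/16 (W(Y) = (-½)⁴ = 1/16)
H(q, h) = q*√(h² + q²) (H(q, h) = √(h² + q²)*q = q*√(h² + q²))
H(9, 14*M(5)) + W(168) = 9*√((14*(-6))² + 9²) + 1/16 = 9*√((-84)² + 81) + 1/16 = 9*√(7056 + 81) + 1/16 = 9*√7137 + 1/16 = 9*(3*√793) + 1/16 = 27*√793 + 1/16 = 1/16 + 27*√793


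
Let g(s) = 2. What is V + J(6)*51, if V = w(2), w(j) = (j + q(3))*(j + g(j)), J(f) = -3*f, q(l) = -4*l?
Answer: -958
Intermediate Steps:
w(j) = (-12 + j)*(2 + j) (w(j) = (j - 4*3)*(j + 2) = (j - 12)*(2 + j) = (-12 + j)*(2 + j))
V = -40 (V = -24 + 2² - 10*2 = -24 + 4 - 20 = -40)
V + J(6)*51 = -40 - 3*6*51 = -40 - 18*51 = -40 - 918 = -958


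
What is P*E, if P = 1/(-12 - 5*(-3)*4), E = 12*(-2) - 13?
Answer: -37/48 ≈ -0.77083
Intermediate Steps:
E = -37 (E = -24 - 13 = -37)
P = 1/48 (P = 1/(-12 + 15*4) = 1/(-12 + 60) = 1/48 ≈ 0.020833)
P*E = (1/48)*(-37) = -37/48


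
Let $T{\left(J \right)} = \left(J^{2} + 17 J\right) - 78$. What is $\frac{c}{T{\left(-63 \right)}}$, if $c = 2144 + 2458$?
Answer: $\frac{767}{470} \approx 1.6319$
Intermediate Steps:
$T{\left(J \right)} = -78 + J^{2} + 17 J$
$c = 4602$
$\frac{c}{T{\left(-63 \right)}} = \frac{4602}{-78 + \left(-63\right)^{2} + 17 \left(-63\right)} = \frac{4602}{-78 + 3969 - 1071} = \frac{4602}{2820} = 4602 \cdot \frac{1}{2820} = \frac{767}{470}$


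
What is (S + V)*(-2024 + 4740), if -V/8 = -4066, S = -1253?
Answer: 84942900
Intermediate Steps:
V = 32528 (V = -8*(-4066) = 32528)
(S + V)*(-2024 + 4740) = (-1253 + 32528)*(-2024 + 4740) = 31275*2716 = 84942900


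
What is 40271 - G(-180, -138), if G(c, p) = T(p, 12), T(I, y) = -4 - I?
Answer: 40137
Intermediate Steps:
G(c, p) = -4 - p
40271 - G(-180, -138) = 40271 - (-4 - 1*(-138)) = 40271 - (-4 + 138) = 40271 - 1*134 = 40271 - 134 = 40137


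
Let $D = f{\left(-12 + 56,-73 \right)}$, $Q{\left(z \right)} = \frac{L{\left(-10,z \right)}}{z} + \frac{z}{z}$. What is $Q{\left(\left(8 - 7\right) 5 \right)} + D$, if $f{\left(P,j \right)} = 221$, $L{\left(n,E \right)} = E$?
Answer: $223$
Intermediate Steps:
$Q{\left(z \right)} = 2$ ($Q{\left(z \right)} = \frac{z}{z} + \frac{z}{z} = 1 + 1 = 2$)
$D = 221$
$Q{\left(\left(8 - 7\right) 5 \right)} + D = 2 + 221 = 223$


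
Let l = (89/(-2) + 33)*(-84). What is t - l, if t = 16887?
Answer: 15921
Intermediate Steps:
l = 966 (l = (89*(-½) + 33)*(-84) = (-89/2 + 33)*(-84) = -23/2*(-84) = 966)
t - l = 16887 - 1*966 = 16887 - 966 = 15921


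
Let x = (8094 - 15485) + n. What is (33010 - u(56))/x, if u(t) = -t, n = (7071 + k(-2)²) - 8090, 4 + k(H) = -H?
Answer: -1837/467 ≈ -3.9336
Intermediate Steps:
k(H) = -4 - H
n = -1015 (n = (7071 + (-4 - 1*(-2))²) - 8090 = (7071 + (-4 + 2)²) - 8090 = (7071 + (-2)²) - 8090 = (7071 + 4) - 8090 = 7075 - 8090 = -1015)
x = -8406 (x = (8094 - 15485) - 1015 = -7391 - 1015 = -8406)
(33010 - u(56))/x = (33010 - (-1)*56)/(-8406) = (33010 - 1*(-56))*(-1/8406) = (33010 + 56)*(-1/8406) = 33066*(-1/8406) = -1837/467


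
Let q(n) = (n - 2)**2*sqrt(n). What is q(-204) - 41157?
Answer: -41157 + 84872*I*sqrt(51) ≈ -41157.0 + 6.0611e+5*I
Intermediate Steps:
q(n) = sqrt(n)*(-2 + n)**2 (q(n) = (-2 + n)**2*sqrt(n) = sqrt(n)*(-2 + n)**2)
q(-204) - 41157 = sqrt(-204)*(-2 - 204)**2 - 41157 = (2*I*sqrt(51))*(-206)**2 - 41157 = (2*I*sqrt(51))*42436 - 41157 = 84872*I*sqrt(51) - 41157 = -41157 + 84872*I*sqrt(51)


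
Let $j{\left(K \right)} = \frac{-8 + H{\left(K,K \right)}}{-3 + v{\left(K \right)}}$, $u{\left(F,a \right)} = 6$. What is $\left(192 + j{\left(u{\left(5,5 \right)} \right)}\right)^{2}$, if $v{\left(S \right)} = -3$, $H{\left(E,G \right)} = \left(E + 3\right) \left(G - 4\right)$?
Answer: $\frac{326041}{9} \approx 36227.0$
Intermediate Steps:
$H{\left(E,G \right)} = \left(-4 + G\right) \left(3 + E\right)$ ($H{\left(E,G \right)} = \left(3 + E\right) \left(-4 + G\right) = \left(-4 + G\right) \left(3 + E\right)$)
$j{\left(K \right)} = \frac{10}{3} - \frac{K^{2}}{6} + \frac{K}{6}$ ($j{\left(K \right)} = \frac{-8 + \left(-12 - 4 K + 3 K + K K\right)}{-3 - 3} = \frac{-8 + \left(-12 - 4 K + 3 K + K^{2}\right)}{-6} = \left(-8 - \left(12 + K - K^{2}\right)\right) \left(- \frac{1}{6}\right) = \left(-20 + K^{2} - K\right) \left(- \frac{1}{6}\right) = \frac{10}{3} - \frac{K^{2}}{6} + \frac{K}{6}$)
$\left(192 + j{\left(u{\left(5,5 \right)} \right)}\right)^{2} = \left(192 + \left(\frac{10}{3} - \frac{6^{2}}{6} + \frac{1}{6} \cdot 6\right)\right)^{2} = \left(192 + \left(\frac{10}{3} - 6 + 1\right)\right)^{2} = \left(192 - \frac{5}{3}\right)^{2} = \left(\frac{571}{3}\right)^{2} = \frac{326041}{9}$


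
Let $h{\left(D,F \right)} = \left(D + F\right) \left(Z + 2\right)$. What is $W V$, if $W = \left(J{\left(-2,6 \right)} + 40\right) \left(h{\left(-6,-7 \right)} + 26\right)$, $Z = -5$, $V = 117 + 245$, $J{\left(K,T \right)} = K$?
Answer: $894140$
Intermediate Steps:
$V = 362$
$h{\left(D,F \right)} = - 3 D - 3 F$ ($h{\left(D,F \right)} = \left(D + F\right) \left(-5 + 2\right) = \left(D + F\right) \left(-3\right) = - 3 D - 3 F$)
$W = 2470$ ($W = \left(-2 + 40\right) \left(\left(\left(-3\right) \left(-6\right) - -21\right) + 26\right) = 38 \left(\left(18 + 21\right) + 26\right) = 38 \left(39 + 26\right) = 38 \cdot 65 = 2470$)
$W V = 2470 \cdot 362 = 894140$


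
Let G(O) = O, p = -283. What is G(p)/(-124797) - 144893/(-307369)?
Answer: 18169197148/38358729093 ≈ 0.47367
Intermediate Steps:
G(p)/(-124797) - 144893/(-307369) = -283/(-124797) - 144893/(-307369) = -283*(-1/124797) - 144893*(-1/307369) = 283/124797 + 144893/307369 = 18169197148/38358729093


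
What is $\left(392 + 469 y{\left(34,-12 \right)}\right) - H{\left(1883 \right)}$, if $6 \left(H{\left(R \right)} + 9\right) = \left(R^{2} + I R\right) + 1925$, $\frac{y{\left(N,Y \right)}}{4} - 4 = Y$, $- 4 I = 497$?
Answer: $- \frac{13605173}{24} \approx -5.6688 \cdot 10^{5}$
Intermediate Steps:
$I = - \frac{497}{4}$ ($I = \left(- \frac{1}{4}\right) 497 = - \frac{497}{4} \approx -124.25$)
$y{\left(N,Y \right)} = 16 + 4 Y$
$H{\left(R \right)} = \frac{1871}{6} - \frac{497 R}{24} + \frac{R^{2}}{6}$ ($H{\left(R \right)} = -9 + \frac{\left(R^{2} - \frac{497 R}{4}\right) + 1925}{6} = -9 + \frac{1925 + R^{2} - \frac{497 R}{4}}{6} = -9 + \left(\frac{1925}{6} - \frac{497 R}{24} + \frac{R^{2}}{6}\right) = \frac{1871}{6} - \frac{497 R}{24} + \frac{R^{2}}{6}$)
$\left(392 + 469 y{\left(34,-12 \right)}\right) - H{\left(1883 \right)} = \left(392 + 469 \left(16 + 4 \left(-12\right)\right)\right) - \left(\frac{1871}{6} - \frac{935851}{24} + \frac{1883^{2}}{6}\right) = \left(392 + 469 \left(16 - 48\right)\right) - \left(\frac{1871}{6} - \frac{935851}{24} + \frac{1}{6} \cdot 3545689\right) = \left(392 + 469 \left(-32\right)\right) - \left(\frac{1871}{6} - \frac{935851}{24} + \frac{3545689}{6}\right) = \left(392 - 15008\right) - \frac{13254389}{24} = -14616 - \frac{13254389}{24} = - \frac{13605173}{24}$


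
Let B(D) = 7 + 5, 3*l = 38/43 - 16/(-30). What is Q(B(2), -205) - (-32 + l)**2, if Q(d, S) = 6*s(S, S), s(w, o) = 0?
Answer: -3721732036/3744225 ≈ -993.99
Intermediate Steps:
l = 914/1935 (l = (38/43 - 16/(-30))/3 = (38*(1/43) - 16*(-1/30))/3 = (38/43 + 8/15)/3 = (1/3)*(914/645) = 914/1935 ≈ 0.47235)
B(D) = 12
Q(d, S) = 0 (Q(d, S) = 6*0 = 0)
Q(B(2), -205) - (-32 + l)**2 = 0 - (-32 + 914/1935)**2 = 0 - (-61006/1935)**2 = 0 - 1*3721732036/3744225 = 0 - 3721732036/3744225 = -3721732036/3744225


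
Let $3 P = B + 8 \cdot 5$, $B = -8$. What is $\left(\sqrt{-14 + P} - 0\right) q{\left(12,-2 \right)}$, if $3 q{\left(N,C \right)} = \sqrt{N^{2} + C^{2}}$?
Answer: $\frac{2 i \sqrt{1110}}{9} \approx 7.4037 i$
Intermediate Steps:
$P = \frac{32}{3}$ ($P = \frac{-8 + 8 \cdot 5}{3} = \frac{-8 + 40}{3} = \frac{1}{3} \cdot 32 = \frac{32}{3} \approx 10.667$)
$q{\left(N,C \right)} = \frac{\sqrt{C^{2} + N^{2}}}{3}$ ($q{\left(N,C \right)} = \frac{\sqrt{N^{2} + C^{2}}}{3} = \frac{\sqrt{C^{2} + N^{2}}}{3}$)
$\left(\sqrt{-14 + P} - 0\right) q{\left(12,-2 \right)} = \left(\sqrt{-14 + \frac{32}{3}} - 0\right) \frac{\sqrt{\left(-2\right)^{2} + 12^{2}}}{3} = \left(\sqrt{- \frac{10}{3}} + \left(-38 + 38\right)\right) \frac{\sqrt{4 + 144}}{3} = \left(\frac{i \sqrt{30}}{3} + 0\right) \frac{\sqrt{148}}{3} = \frac{i \sqrt{30}}{3} \frac{2 \sqrt{37}}{3} = \frac{2 i \sqrt{1110}}{9}$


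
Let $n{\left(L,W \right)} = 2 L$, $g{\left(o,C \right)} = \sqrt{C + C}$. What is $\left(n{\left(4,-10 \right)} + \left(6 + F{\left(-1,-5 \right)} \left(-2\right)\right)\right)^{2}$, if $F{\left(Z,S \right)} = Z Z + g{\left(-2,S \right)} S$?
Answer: $-856 + 240 i \sqrt{10} \approx -856.0 + 758.95 i$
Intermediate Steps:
$g{\left(o,C \right)} = \sqrt{2} \sqrt{C}$ ($g{\left(o,C \right)} = \sqrt{2 C} = \sqrt{2} \sqrt{C}$)
$F{\left(Z,S \right)} = Z^{2} + \sqrt{2} S^{\frac{3}{2}}$ ($F{\left(Z,S \right)} = Z Z + \sqrt{2} \sqrt{S} S = Z^{2} + \sqrt{2} S^{\frac{3}{2}}$)
$\left(n{\left(4,-10 \right)} + \left(6 + F{\left(-1,-5 \right)} \left(-2\right)\right)\right)^{2} = \left(2 \cdot 4 + \left(6 + \left(\left(-1\right)^{2} + \sqrt{2} \left(-5\right)^{\frac{3}{2}}\right) \left(-2\right)\right)\right)^{2} = \left(8 + \left(6 + \left(1 + \sqrt{2} \left(- 5 i \sqrt{5}\right)\right) \left(-2\right)\right)\right)^{2} = \left(8 + \left(6 + \left(1 - 5 i \sqrt{10}\right) \left(-2\right)\right)\right)^{2} = \left(8 + \left(6 - \left(2 - 10 i \sqrt{10}\right)\right)\right)^{2} = \left(8 + \left(4 + 10 i \sqrt{10}\right)\right)^{2} = \left(12 + 10 i \sqrt{10}\right)^{2}$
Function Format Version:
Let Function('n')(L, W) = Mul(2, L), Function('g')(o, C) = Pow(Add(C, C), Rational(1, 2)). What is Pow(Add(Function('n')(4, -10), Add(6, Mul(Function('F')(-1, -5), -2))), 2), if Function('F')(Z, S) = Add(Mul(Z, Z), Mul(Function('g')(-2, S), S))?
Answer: Add(-856, Mul(240, I, Pow(10, Rational(1, 2)))) ≈ Add(-856.00, Mul(758.95, I))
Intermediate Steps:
Function('g')(o, C) = Mul(Pow(2, Rational(1, 2)), Pow(C, Rational(1, 2))) (Function('g')(o, C) = Pow(Mul(2, C), Rational(1, 2)) = Mul(Pow(2, Rational(1, 2)), Pow(C, Rational(1, 2))))
Function('F')(Z, S) = Add(Pow(Z, 2), Mul(Pow(2, Rational(1, 2)), Pow(S, Rational(3, 2)))) (Function('F')(Z, S) = Add(Mul(Z, Z), Mul(Mul(Pow(2, Rational(1, 2)), Pow(S, Rational(1, 2))), S)) = Add(Pow(Z, 2), Mul(Pow(2, Rational(1, 2)), Pow(S, Rational(3, 2)))))
Pow(Add(Function('n')(4, -10), Add(6, Mul(Function('F')(-1, -5), -2))), 2) = Pow(Add(Mul(2, 4), Add(6, Mul(Add(Pow(-1, 2), Mul(Pow(2, Rational(1, 2)), Pow(-5, Rational(3, 2)))), -2))), 2) = Pow(Add(8, Add(6, Mul(Add(1, Mul(Pow(2, Rational(1, 2)), Mul(-5, I, Pow(5, Rational(1, 2))))), -2))), 2) = Pow(Add(8, Add(6, Mul(Add(1, Mul(-5, I, Pow(10, Rational(1, 2)))), -2))), 2) = Pow(Add(8, Add(6, Add(-2, Mul(10, I, Pow(10, Rational(1, 2)))))), 2) = Pow(Add(8, Add(4, Mul(10, I, Pow(10, Rational(1, 2))))), 2) = Pow(Add(12, Mul(10, I, Pow(10, Rational(1, 2)))), 2)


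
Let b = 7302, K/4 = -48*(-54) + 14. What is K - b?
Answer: 3122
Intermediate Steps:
K = 10424 (K = 4*(-48*(-54) + 14) = 4*(2592 + 14) = 4*2606 = 10424)
K - b = 10424 - 1*7302 = 10424 - 7302 = 3122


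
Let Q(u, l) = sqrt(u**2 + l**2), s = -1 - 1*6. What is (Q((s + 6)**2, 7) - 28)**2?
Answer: 834 - 280*sqrt(2) ≈ 438.02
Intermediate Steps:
s = -7 (s = -1 - 6 = -7)
Q(u, l) = sqrt(l**2 + u**2)
(Q((s + 6)**2, 7) - 28)**2 = (sqrt(7**2 + ((-7 + 6)**2)**2) - 28)**2 = (sqrt(49 + ((-1)**2)**2) - 28)**2 = (sqrt(49 + 1**2) - 28)**2 = (sqrt(49 + 1) - 28)**2 = (sqrt(50) - 28)**2 = (5*sqrt(2) - 28)**2 = (-28 + 5*sqrt(2))**2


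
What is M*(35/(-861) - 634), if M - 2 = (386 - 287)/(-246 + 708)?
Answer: -345371/246 ≈ -1403.9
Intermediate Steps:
M = 31/14 (M = 2 + (386 - 287)/(-246 + 708) = 2 + 99/462 = 2 + 99*(1/462) = 2 + 3/14 = 31/14 ≈ 2.2143)
M*(35/(-861) - 634) = 31*(35/(-861) - 634)/14 = 31*(35*(-1/861) - 634)/14 = 31*(-5/123 - 634)/14 = (31/14)*(-77987/123) = -345371/246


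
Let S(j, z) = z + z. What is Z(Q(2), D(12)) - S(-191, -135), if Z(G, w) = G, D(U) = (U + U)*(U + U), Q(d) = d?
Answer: 272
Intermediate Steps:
D(U) = 4*U² (D(U) = (2*U)*(2*U) = 4*U²)
S(j, z) = 2*z
Z(Q(2), D(12)) - S(-191, -135) = 2 - 2*(-135) = 2 - 1*(-270) = 2 + 270 = 272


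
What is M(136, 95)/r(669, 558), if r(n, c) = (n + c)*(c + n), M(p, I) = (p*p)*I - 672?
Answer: 1756448/1505529 ≈ 1.1667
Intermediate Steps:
M(p, I) = -672 + I*p**2 (M(p, I) = p**2*I - 672 = I*p**2 - 672 = -672 + I*p**2)
r(n, c) = (c + n)**2 (r(n, c) = (c + n)*(c + n) = (c + n)**2)
M(136, 95)/r(669, 558) = (-672 + 95*136**2)/((558 + 669)**2) = (-672 + 95*18496)/(1227**2) = (-672 + 1757120)/1505529 = 1756448*(1/1505529) = 1756448/1505529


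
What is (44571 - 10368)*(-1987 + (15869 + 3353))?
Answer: 589488705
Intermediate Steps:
(44571 - 10368)*(-1987 + (15869 + 3353)) = 34203*(-1987 + 19222) = 34203*17235 = 589488705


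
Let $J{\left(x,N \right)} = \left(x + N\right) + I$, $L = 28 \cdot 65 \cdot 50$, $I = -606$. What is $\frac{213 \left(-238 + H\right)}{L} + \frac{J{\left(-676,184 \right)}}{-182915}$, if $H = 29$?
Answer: $- \frac{1608581811}{3329053000} \approx -0.48319$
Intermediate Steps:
$L = 91000$ ($L = 1820 \cdot 50 = 91000$)
$J{\left(x,N \right)} = -606 + N + x$ ($J{\left(x,N \right)} = \left(x + N\right) - 606 = \left(N + x\right) - 606 = -606 + N + x$)
$\frac{213 \left(-238 + H\right)}{L} + \frac{J{\left(-676,184 \right)}}{-182915} = \frac{213 \left(-238 + 29\right)}{91000} + \frac{-606 + 184 - 676}{-182915} = 213 \left(-209\right) \frac{1}{91000} - - \frac{1098}{182915} = \left(-44517\right) \frac{1}{91000} + \frac{1098}{182915} = - \frac{44517}{91000} + \frac{1098}{182915} = - \frac{1608581811}{3329053000}$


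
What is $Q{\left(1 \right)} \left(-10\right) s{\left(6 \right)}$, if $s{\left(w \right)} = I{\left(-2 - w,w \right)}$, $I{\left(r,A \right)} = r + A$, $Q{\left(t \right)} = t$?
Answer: $20$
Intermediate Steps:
$I{\left(r,A \right)} = A + r$
$s{\left(w \right)} = -2$ ($s{\left(w \right)} = w - \left(2 + w\right) = -2$)
$Q{\left(1 \right)} \left(-10\right) s{\left(6 \right)} = 1 \left(-10\right) \left(-2\right) = \left(-10\right) \left(-2\right) = 20$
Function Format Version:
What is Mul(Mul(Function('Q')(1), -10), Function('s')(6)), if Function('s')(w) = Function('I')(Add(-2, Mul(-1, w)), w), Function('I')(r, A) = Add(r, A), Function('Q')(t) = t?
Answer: 20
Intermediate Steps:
Function('I')(r, A) = Add(A, r)
Function('s')(w) = -2 (Function('s')(w) = Add(w, Add(-2, Mul(-1, w))) = -2)
Mul(Mul(Function('Q')(1), -10), Function('s')(6)) = Mul(Mul(1, -10), -2) = Mul(-10, -2) = 20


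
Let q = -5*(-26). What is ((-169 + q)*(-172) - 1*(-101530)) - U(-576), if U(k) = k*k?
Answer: -223538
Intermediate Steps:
U(k) = k²
q = 130
((-169 + q)*(-172) - 1*(-101530)) - U(-576) = ((-169 + 130)*(-172) - 1*(-101530)) - 1*(-576)² = (-39*(-172) + 101530) - 1*331776 = (6708 + 101530) - 331776 = 108238 - 331776 = -223538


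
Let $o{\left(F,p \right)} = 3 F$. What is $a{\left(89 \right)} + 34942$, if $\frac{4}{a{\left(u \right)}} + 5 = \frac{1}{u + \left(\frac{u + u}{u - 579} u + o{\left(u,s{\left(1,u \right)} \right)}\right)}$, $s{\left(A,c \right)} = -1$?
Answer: $\frac{6922725152}{198125} \approx 34941.0$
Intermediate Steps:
$a{\left(u \right)} = \frac{4}{-5 + \frac{1}{4 u + \frac{2 u^{2}}{-579 + u}}}$ ($a{\left(u \right)} = \frac{4}{-5 + \frac{1}{u + \left(\frac{u + u}{u - 579} u + 3 u\right)}} = \frac{4}{-5 + \frac{1}{u + \left(\frac{2 u}{-579 + u} u + 3 u\right)}} = \frac{4}{-5 + \frac{1}{u + \left(\frac{2 u^{2}}{-579 + u} + 3 u\right)}} = \frac{4}{-5 + \frac{1}{u + \left(3 u + \frac{2 u^{2}}{-579 + u}\right)}} = \frac{4}{-5 + \frac{1}{4 u + \frac{2 u^{2}}{-579 + u}}}$)
$a{\left(89 \right)} + 34942 = 24 \cdot 89 \frac{1}{579 - 1030709 + 30 \cdot 89^{2}} \left(386 - 89\right) + 34942 = 24 \cdot 89 \frac{1}{579 - 1030709 + 30 \cdot 7921} \left(386 - 89\right) + 34942 = 24 \cdot 89 \frac{1}{579 - 1030709 + 237630} \cdot 297 + 34942 = 24 \cdot 89 \frac{1}{-792500} \cdot 297 + 34942 = 24 \cdot 89 \left(- \frac{1}{792500}\right) 297 + 34942 = - \frac{158598}{198125} + 34942 = \frac{6922725152}{198125}$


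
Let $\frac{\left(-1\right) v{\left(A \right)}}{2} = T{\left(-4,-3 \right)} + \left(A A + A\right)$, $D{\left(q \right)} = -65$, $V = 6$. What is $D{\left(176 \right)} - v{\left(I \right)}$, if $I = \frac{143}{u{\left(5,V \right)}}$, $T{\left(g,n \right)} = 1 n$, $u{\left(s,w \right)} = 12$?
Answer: $\frac{17053}{72} \approx 236.85$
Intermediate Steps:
$T{\left(g,n \right)} = n$
$I = \frac{143}{12} \approx 11.917$
$v{\left(A \right)} = 6 - 2 A - 2 A^{2}$ ($v{\left(A \right)} = - 2 \left(-3 + \left(A A + A\right)\right) = - 2 \left(-3 + \left(A^{2} + A\right)\right) = - 2 \left(-3 + \left(A + A^{2}\right)\right) = - 2 \left(-3 + A + A^{2}\right) = 6 - 2 A - 2 A^{2}$)
$D{\left(176 \right)} - v{\left(I \right)} = -65 - \left(6 - \frac{143}{6} - 2 \left(\frac{143}{12}\right)^{2}\right) = -65 - \left(6 - \frac{143}{6} - \frac{20449}{72}\right) = -65 - - \frac{21733}{72} = -65 + \frac{21733}{72} = \frac{17053}{72}$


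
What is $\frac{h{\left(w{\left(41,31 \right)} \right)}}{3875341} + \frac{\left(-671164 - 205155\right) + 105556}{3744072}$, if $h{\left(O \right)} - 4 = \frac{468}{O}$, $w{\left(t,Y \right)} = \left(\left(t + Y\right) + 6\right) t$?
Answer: $- \frac{273971165929}{1330854104856} \approx -0.20586$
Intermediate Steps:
$w{\left(t,Y \right)} = t \left(6 + Y + t\right)$ ($w{\left(t,Y \right)} = \left(\left(Y + t\right) + 6\right) t = \left(6 + Y + t\right) t = t \left(6 + Y + t\right)$)
$h{\left(O \right)} = 4 + \frac{468}{O}$
$\frac{h{\left(w{\left(41,31 \right)} \right)}}{3875341} + \frac{\left(-671164 - 205155\right) + 105556}{3744072} = \frac{4 + \frac{468}{41 \left(6 + 31 + 41\right)}}{3875341} + \frac{\left(-671164 - 205155\right) + 105556}{3744072} = \left(4 + \frac{468}{41 \cdot 78}\right) \frac{1}{3875341} + \left(-876319 + 105556\right) \frac{1}{3744072} = \left(4 + \frac{468}{3198}\right) \frac{1}{3875341} - \frac{256921}{1248024} = \left(4 + 468 \cdot \frac{1}{3198}\right) \frac{1}{3875341} - \frac{256921}{1248024} = \left(4 + \frac{6}{41}\right) \frac{1}{3875341} - \frac{256921}{1248024} = \frac{170}{41} \cdot \frac{1}{3875341} - \frac{256921}{1248024} = \frac{170}{158888981} - \frac{256921}{1248024} = - \frac{273971165929}{1330854104856}$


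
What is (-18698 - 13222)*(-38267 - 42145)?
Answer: 2566751040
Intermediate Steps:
(-18698 - 13222)*(-38267 - 42145) = -31920*(-80412) = 2566751040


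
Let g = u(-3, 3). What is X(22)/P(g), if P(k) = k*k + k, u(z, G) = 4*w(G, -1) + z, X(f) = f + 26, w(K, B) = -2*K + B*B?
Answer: 24/253 ≈ 0.094862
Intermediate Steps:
w(K, B) = B**2 - 2*K (w(K, B) = -2*K + B**2 = B**2 - 2*K)
X(f) = 26 + f
u(z, G) = 4 + z - 8*G (u(z, G) = 4*((-1)**2 - 2*G) + z = 4*(1 - 2*G) + z = (4 - 8*G) + z = 4 + z - 8*G)
g = -23 (g = 4 - 3 - 8*3 = 4 - 3 - 24 = -23)
P(k) = k + k**2 (P(k) = k**2 + k = k + k**2)
X(22)/P(g) = (26 + 22)/((-23*(1 - 23))) = 48/((-23*(-22))) = 48/506 = 48*(1/506) = 24/253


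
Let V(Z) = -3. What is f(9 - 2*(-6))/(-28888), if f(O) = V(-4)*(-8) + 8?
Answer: -4/3611 ≈ -0.0011077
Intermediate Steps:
f(O) = 32 (f(O) = -3*(-8) + 8 = 24 + 8 = 32)
f(9 - 2*(-6))/(-28888) = 32/(-28888) = 32*(-1/28888) = -4/3611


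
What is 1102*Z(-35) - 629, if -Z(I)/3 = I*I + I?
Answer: -3934769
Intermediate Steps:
Z(I) = -3*I - 3*I² (Z(I) = -3*(I*I + I) = -3*(I² + I) = -3*(I + I²) = -3*I - 3*I²)
1102*Z(-35) - 629 = 1102*(-3*(-35)*(1 - 35)) - 629 = 1102*(-3*(-35)*(-34)) - 629 = 1102*(-3570) - 629 = -3934140 - 629 = -3934769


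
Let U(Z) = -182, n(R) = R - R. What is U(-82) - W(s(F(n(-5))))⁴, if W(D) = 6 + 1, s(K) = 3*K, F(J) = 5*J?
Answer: -2583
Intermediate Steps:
n(R) = 0
W(D) = 7
U(-82) - W(s(F(n(-5))))⁴ = -182 - 1*7⁴ = -182 - 1*2401 = -182 - 2401 = -2583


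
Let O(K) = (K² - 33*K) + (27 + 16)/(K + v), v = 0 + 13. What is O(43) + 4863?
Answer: 296451/56 ≈ 5293.8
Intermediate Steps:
v = 13
O(K) = K² - 33*K + 43/(13 + K) (O(K) = (K² - 33*K) + (27 + 16)/(K + 13) = (K² - 33*K) + 43/(13 + K) = K² - 33*K + 43/(13 + K))
O(43) + 4863 = (43 + 43³ - 429*43 - 20*43²)/(13 + 43) + 4863 = (43 + 79507 - 18447 - 20*1849)/56 + 4863 = (43 + 79507 - 18447 - 36980)/56 + 4863 = (1/56)*24123 + 4863 = 24123/56 + 4863 = 296451/56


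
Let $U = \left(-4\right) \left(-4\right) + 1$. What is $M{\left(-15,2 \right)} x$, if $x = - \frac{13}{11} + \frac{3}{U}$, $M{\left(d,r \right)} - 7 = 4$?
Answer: $- \frac{188}{17} \approx -11.059$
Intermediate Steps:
$U = 17$ ($U = 16 + 1 = 17$)
$M{\left(d,r \right)} = 11$ ($M{\left(d,r \right)} = 7 + 4 = 11$)
$x = - \frac{188}{187}$ ($x = - \frac{13}{11} + \frac{3}{17} = - \frac{188}{187} \approx -1.0053$)
$M{\left(-15,2 \right)} x = 11 \left(- \frac{188}{187}\right) = - \frac{188}{17}$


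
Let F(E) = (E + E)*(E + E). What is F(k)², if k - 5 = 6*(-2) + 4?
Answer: 1296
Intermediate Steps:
k = -3 (k = 5 + (6*(-2) + 4) = 5 + (-12 + 4) = 5 - 8 = -3)
F(E) = 4*E² (F(E) = (2*E)*(2*E) = 4*E²)
F(k)² = (4*(-3)²)² = (4*9)² = 36² = 1296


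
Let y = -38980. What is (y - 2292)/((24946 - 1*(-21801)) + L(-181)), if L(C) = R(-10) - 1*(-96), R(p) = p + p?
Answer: -5896/6689 ≈ -0.88145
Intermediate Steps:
R(p) = 2*p
L(C) = 76 (L(C) = 2*(-10) - 1*(-96) = -20 + 96 = 76)
(y - 2292)/((24946 - 1*(-21801)) + L(-181)) = (-38980 - 2292)/((24946 - 1*(-21801)) + 76) = -41272/((24946 + 21801) + 76) = -41272/(46747 + 76) = -41272/46823 = -41272*1/46823 = -5896/6689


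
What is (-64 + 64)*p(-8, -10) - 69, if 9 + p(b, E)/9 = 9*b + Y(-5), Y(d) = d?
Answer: -69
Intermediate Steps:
p(b, E) = -126 + 81*b (p(b, E) = -81 + 9*(9*b - 5) = -81 + 9*(-5 + 9*b) = -81 + (-45 + 81*b) = -126 + 81*b)
(-64 + 64)*p(-8, -10) - 69 = (-64 + 64)*(-126 + 81*(-8)) - 69 = 0*(-126 - 648) - 69 = 0*(-774) - 69 = 0 - 69 = -69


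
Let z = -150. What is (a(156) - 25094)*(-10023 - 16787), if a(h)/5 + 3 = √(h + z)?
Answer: 673172290 - 134050*√6 ≈ 6.7284e+8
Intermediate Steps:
a(h) = -15 + 5*√(-150 + h) (a(h) = -15 + 5*√(h - 150) = -15 + 5*√(-150 + h))
(a(156) - 25094)*(-10023 - 16787) = ((-15 + 5*√(-150 + 156)) - 25094)*(-10023 - 16787) = ((-15 + 5*√6) - 25094)*(-26810) = (-25109 + 5*√6)*(-26810) = 673172290 - 134050*√6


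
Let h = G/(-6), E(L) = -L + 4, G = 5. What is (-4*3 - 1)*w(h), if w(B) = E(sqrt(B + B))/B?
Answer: 312/5 - 26*I*sqrt(15)/5 ≈ 62.4 - 20.14*I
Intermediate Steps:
E(L) = 4 - L
h = -5/6 (h = 5/(-6) = 5*(-1/6) = -5/6 ≈ -0.83333)
w(B) = (4 - sqrt(2)*sqrt(B))/B (w(B) = (4 - sqrt(B + B))/B = (4 - sqrt(2*B))/B = (4 - sqrt(2)*sqrt(B))/B)
(-4*3 - 1)*w(h) = (-4*3 - 1)*((4 - sqrt(2)*sqrt(-5/6))/(-5/6)) = (-12 - 1)*(-6*(4 - sqrt(2)*I*sqrt(30)/6)/5) = -(-78)*(4 - I*sqrt(15)/3)/5 = -13*(-24/5 + 2*I*sqrt(15)/5) = 312/5 - 26*I*sqrt(15)/5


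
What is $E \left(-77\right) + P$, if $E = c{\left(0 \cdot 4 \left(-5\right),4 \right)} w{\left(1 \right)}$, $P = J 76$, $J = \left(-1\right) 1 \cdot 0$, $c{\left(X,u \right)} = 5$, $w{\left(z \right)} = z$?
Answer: $-385$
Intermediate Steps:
$J = 0$ ($J = \left(-1\right) 0 = 0$)
$P = 0$ ($P = 0 \cdot 76 = 0$)
$E = 5$ ($E = 5 \cdot 1 = 5$)
$E \left(-77\right) + P = 5 \left(-77\right) + 0 = -385 + 0 = -385$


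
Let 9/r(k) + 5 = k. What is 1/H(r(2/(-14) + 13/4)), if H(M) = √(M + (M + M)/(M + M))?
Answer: -I*√10547/199 ≈ -0.51607*I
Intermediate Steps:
r(k) = 9/(-5 + k)
H(M) = √(1 + M) (H(M) = √(M + (2*M)/((2*M))) = √(M + (2*M)*(1/(2*M))) = √(M + 1) = √(1 + M))
1/H(r(2/(-14) + 13/4)) = 1/(√(1 + 9/(-5 + (2/(-14) + 13/4)))) = 1/(√(1 + 9/(-5 + (2*(-1/14) + 13*(¼))))) = 1/(√(1 + 9/(-5 + (-⅐ + 13/4)))) = 1/(√(1 + 9/(-5 + 87/28))) = 1/(√(1 + 9/(-53/28))) = 1/(√(1 + 9*(-28/53))) = 1/(√(1 - 252/53)) = 1/(√(-199/53)) = 1/(I*√10547/53) = -I*√10547/199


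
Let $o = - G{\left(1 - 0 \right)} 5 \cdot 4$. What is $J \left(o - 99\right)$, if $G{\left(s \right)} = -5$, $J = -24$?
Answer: $-24$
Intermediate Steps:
$o = 100$ ($o = \left(-1\right) \left(-5\right) 5 \cdot 4 = 5 \cdot 5 \cdot 4 = 25 \cdot 4 = 100$)
$J \left(o - 99\right) = - 24 \left(100 - 99\right) = \left(-24\right) 1 = -24$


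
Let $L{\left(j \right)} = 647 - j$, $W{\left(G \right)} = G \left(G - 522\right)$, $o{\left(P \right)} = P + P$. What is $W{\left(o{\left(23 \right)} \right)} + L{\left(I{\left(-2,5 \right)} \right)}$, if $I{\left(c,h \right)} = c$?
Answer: $-21247$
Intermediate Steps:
$o{\left(P \right)} = 2 P$
$W{\left(G \right)} = G \left(-522 + G\right)$
$W{\left(o{\left(23 \right)} \right)} + L{\left(I{\left(-2,5 \right)} \right)} = 2 \cdot 23 \left(-522 + 2 \cdot 23\right) + \left(647 - -2\right) = 46 \left(-522 + 46\right) + \left(647 + 2\right) = 46 \left(-476\right) + 649 = -21896 + 649 = -21247$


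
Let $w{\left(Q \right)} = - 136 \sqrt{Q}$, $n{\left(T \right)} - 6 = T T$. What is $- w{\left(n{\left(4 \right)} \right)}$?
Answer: $136 \sqrt{22} \approx 637.9$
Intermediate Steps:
$n{\left(T \right)} = 6 + T^{2}$ ($n{\left(T \right)} = 6 + T T = 6 + T^{2}$)
$- w{\left(n{\left(4 \right)} \right)} = - \left(-136\right) \sqrt{6 + 4^{2}} = - \left(-136\right) \sqrt{6 + 16} = - \left(-136\right) \sqrt{22} = 136 \sqrt{22}$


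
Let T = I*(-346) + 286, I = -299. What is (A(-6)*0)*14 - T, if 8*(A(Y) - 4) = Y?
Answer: -103740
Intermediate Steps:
A(Y) = 4 + Y/8
T = 103740 (T = -299*(-346) + 286 = 103454 + 286 = 103740)
(A(-6)*0)*14 - T = ((4 + (⅛)*(-6))*0)*14 - 1*103740 = ((4 - ¾)*0)*14 - 103740 = ((13/4)*0)*14 - 103740 = 0*14 - 103740 = 0 - 103740 = -103740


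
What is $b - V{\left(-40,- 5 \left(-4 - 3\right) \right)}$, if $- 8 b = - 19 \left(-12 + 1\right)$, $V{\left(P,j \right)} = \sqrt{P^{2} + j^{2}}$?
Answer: $- \frac{209}{8} - 5 \sqrt{113} \approx -79.276$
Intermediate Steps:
$b = - \frac{209}{8}$ ($b = - \frac{\left(-19\right) \left(-12 + 1\right)}{8} = - \frac{\left(-19\right) \left(-11\right)}{8} = \left(- \frac{1}{8}\right) 209 = - \frac{209}{8} \approx -26.125$)
$b - V{\left(-40,- 5 \left(-4 - 3\right) \right)} = - \frac{209}{8} - \sqrt{\left(-40\right)^{2} + \left(- 5 \left(-4 - 3\right)\right)^{2}} = - \frac{209}{8} - \sqrt{1600 + \left(\left(-5\right) \left(-7\right)\right)^{2}} = - \frac{209}{8} - \sqrt{1600 + 35^{2}} = - \frac{209}{8} - \sqrt{1600 + 1225} = - \frac{209}{8} - \sqrt{2825} = - \frac{209}{8} - 5 \sqrt{113}$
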